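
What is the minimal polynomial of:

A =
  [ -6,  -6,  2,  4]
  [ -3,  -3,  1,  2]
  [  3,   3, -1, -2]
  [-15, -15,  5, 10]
x^2

The characteristic polynomial is χ_A(x) = x^4, so the eigenvalues are known. The minimal polynomial is
  m_A(x) = Π_λ (x − λ)^{k_λ}
where k_λ is the size of the *largest* Jordan block for λ (equivalently, the smallest k with (A − λI)^k v = 0 for every generalised eigenvector v of λ).

  λ = 0: largest Jordan block has size 2, contributing (x − 0)^2

So m_A(x) = x^2 = x^2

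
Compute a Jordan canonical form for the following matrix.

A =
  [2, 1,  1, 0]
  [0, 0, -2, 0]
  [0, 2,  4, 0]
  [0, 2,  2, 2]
J_2(2) ⊕ J_1(2) ⊕ J_1(2)

The characteristic polynomial is
  det(x·I − A) = x^4 - 8*x^3 + 24*x^2 - 32*x + 16 = (x - 2)^4

Eigenvalues and multiplicities (the geometric multiplicity of λ is n − rank(A − λI), which equals the number of Jordan blocks for λ):
  λ = 2: algebraic multiplicity = 4, geometric multiplicity = 3

Determining the block sizes for each eigenvalue:
  λ = 2: 3 blocks summing to 4 forces exactly one block of size 2 and the rest size 1 → block sizes [2, 1, 1]

Assembling the blocks gives a Jordan form
J =
  [2, 1, 0, 0]
  [0, 2, 0, 0]
  [0, 0, 2, 0]
  [0, 0, 0, 2]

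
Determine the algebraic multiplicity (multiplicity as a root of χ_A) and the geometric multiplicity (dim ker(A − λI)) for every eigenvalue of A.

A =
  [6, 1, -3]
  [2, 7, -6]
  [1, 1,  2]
λ = 5: alg = 3, geom = 2

Step 1 — factor the characteristic polynomial to read off the algebraic multiplicities:
  χ_A(x) = (x - 5)^3

Step 2 — compute geometric multiplicities via the rank-nullity identity g(λ) = n − rank(A − λI):
  rank(A − (5)·I) = 1, so dim ker(A − (5)·I) = n − 1 = 2

Summary:
  λ = 5: algebraic multiplicity = 3, geometric multiplicity = 2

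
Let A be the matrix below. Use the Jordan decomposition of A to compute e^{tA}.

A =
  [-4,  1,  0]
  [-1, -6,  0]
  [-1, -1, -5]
e^{tA} =
  [t*exp(-5*t) + exp(-5*t), t*exp(-5*t), 0]
  [-t*exp(-5*t), -t*exp(-5*t) + exp(-5*t), 0]
  [-t*exp(-5*t), -t*exp(-5*t), exp(-5*t)]

Strategy: write A = P · J · P⁻¹ where J is a Jordan canonical form, so e^{tA} = P · e^{tJ} · P⁻¹, and e^{tJ} can be computed block-by-block.

A has Jordan form
J =
  [-5,  1,  0]
  [ 0, -5,  0]
  [ 0,  0, -5]
(up to reordering of blocks).

Per-block formulas:
  For a 2×2 Jordan block J_2(-5): exp(t · J_2(-5)) = e^(-5t)·(I + t·N), where N is the 2×2 nilpotent shift.
  For a 1×1 block at λ = -5: exp(t · [-5]) = [e^(-5t)].

After assembling e^{tJ} and conjugating by P, we get:

e^{tA} =
  [t*exp(-5*t) + exp(-5*t), t*exp(-5*t), 0]
  [-t*exp(-5*t), -t*exp(-5*t) + exp(-5*t), 0]
  [-t*exp(-5*t), -t*exp(-5*t), exp(-5*t)]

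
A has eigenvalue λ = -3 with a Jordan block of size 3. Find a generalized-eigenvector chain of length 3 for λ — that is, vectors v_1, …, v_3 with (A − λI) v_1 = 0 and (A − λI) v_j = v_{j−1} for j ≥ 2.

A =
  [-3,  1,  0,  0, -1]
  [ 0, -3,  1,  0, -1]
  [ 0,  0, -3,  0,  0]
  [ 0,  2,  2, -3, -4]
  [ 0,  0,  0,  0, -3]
A Jordan chain for λ = -3 of length 3:
v_1 = (1, 0, 0, 2, 0)ᵀ
v_2 = (0, 1, 0, 2, 0)ᵀ
v_3 = (0, 0, 1, 0, 0)ᵀ

Let N = A − (-3)·I. We want v_3 with N^3 v_3 = 0 but N^2 v_3 ≠ 0; then v_{j-1} := N · v_j for j = 3, …, 2.

Pick v_3 = (0, 0, 1, 0, 0)ᵀ.
Then v_2 = N · v_3 = (0, 1, 0, 2, 0)ᵀ.
Then v_1 = N · v_2 = (1, 0, 0, 2, 0)ᵀ.

Sanity check: (A − (-3)·I) v_1 = (0, 0, 0, 0, 0)ᵀ = 0. ✓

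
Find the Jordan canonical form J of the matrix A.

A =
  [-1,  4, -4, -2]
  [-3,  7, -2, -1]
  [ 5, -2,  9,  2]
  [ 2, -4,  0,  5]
J_2(5) ⊕ J_2(5)

The characteristic polynomial is
  det(x·I − A) = x^4 - 20*x^3 + 150*x^2 - 500*x + 625 = (x - 5)^4

Eigenvalues and multiplicities (the geometric multiplicity of λ is n − rank(A − λI), which equals the number of Jordan blocks for λ):
  λ = 5: algebraic multiplicity = 4, geometric multiplicity = 2

Determining the block sizes for each eigenvalue:
  λ = 5: with am = 4 and gm = 2, the partition is not yet determined (e.g. several partitions of 4 into 2 parts exist). Let N = A − (5)·I. Computing rank(N^1) = 2, rank(N^2) = 0; the number of blocks of size ≥ j is rank(N^{j−1}) − rank(N^j), giving [2, 2]. So we have 2 block(s) of size 2 → block sizes [2, 2]

Assembling the blocks gives a Jordan form
J =
  [5, 1, 0, 0]
  [0, 5, 0, 0]
  [0, 0, 5, 1]
  [0, 0, 0, 5]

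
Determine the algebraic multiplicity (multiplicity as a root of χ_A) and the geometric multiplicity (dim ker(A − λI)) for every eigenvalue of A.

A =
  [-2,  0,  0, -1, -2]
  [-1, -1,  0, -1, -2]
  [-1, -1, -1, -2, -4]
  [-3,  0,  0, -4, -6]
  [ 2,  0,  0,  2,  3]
λ = -1: alg = 5, geom = 3

Step 1 — factor the characteristic polynomial to read off the algebraic multiplicities:
  χ_A(x) = (x + 1)^5

Step 2 — compute geometric multiplicities via the rank-nullity identity g(λ) = n − rank(A − λI):
  rank(A − (-1)·I) = 2, so dim ker(A − (-1)·I) = n − 2 = 3

Summary:
  λ = -1: algebraic multiplicity = 5, geometric multiplicity = 3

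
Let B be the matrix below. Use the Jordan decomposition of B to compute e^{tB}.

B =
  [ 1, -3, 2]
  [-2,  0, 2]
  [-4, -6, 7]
e^{tB} =
  [-exp(3*t) + 2*exp(2*t), -3*exp(3*t) + 3*exp(2*t), 2*exp(3*t) - 2*exp(2*t)]
  [-2*exp(3*t) + 2*exp(2*t), -2*exp(3*t) + 3*exp(2*t), 2*exp(3*t) - 2*exp(2*t)]
  [-4*exp(3*t) + 4*exp(2*t), -6*exp(3*t) + 6*exp(2*t), 5*exp(3*t) - 4*exp(2*t)]

Strategy: write B = P · J · P⁻¹ where J is a Jordan canonical form, so e^{tB} = P · e^{tJ} · P⁻¹, and e^{tJ} can be computed block-by-block.

B has Jordan form
J =
  [2, 0, 0]
  [0, 3, 0]
  [0, 0, 3]
(up to reordering of blocks).

Per-block formulas:
  For a 1×1 block at λ = 3: exp(t · [3]) = [e^(3t)].
  For a 1×1 block at λ = 2: exp(t · [2]) = [e^(2t)].

After assembling e^{tJ} and conjugating by P, we get:

e^{tB} =
  [-exp(3*t) + 2*exp(2*t), -3*exp(3*t) + 3*exp(2*t), 2*exp(3*t) - 2*exp(2*t)]
  [-2*exp(3*t) + 2*exp(2*t), -2*exp(3*t) + 3*exp(2*t), 2*exp(3*t) - 2*exp(2*t)]
  [-4*exp(3*t) + 4*exp(2*t), -6*exp(3*t) + 6*exp(2*t), 5*exp(3*t) - 4*exp(2*t)]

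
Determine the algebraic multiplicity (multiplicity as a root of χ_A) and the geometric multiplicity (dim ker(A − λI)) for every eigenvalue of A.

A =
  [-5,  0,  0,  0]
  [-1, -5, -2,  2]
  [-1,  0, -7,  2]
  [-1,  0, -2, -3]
λ = -5: alg = 4, geom = 3

Step 1 — factor the characteristic polynomial to read off the algebraic multiplicities:
  χ_A(x) = (x + 5)^4

Step 2 — compute geometric multiplicities via the rank-nullity identity g(λ) = n − rank(A − λI):
  rank(A − (-5)·I) = 1, so dim ker(A − (-5)·I) = n − 1 = 3

Summary:
  λ = -5: algebraic multiplicity = 4, geometric multiplicity = 3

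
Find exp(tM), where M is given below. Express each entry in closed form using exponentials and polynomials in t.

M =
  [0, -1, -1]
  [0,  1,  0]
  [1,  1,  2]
e^{tM} =
  [-t*exp(t) + exp(t), -t*exp(t), -t*exp(t)]
  [0, exp(t), 0]
  [t*exp(t), t*exp(t), t*exp(t) + exp(t)]

Strategy: write M = P · J · P⁻¹ where J is a Jordan canonical form, so e^{tM} = P · e^{tJ} · P⁻¹, and e^{tJ} can be computed block-by-block.

M has Jordan form
J =
  [1, 1, 0]
  [0, 1, 0]
  [0, 0, 1]
(up to reordering of blocks).

Per-block formulas:
  For a 1×1 block at λ = 1: exp(t · [1]) = [e^(1t)].
  For a 2×2 Jordan block J_2(1): exp(t · J_2(1)) = e^(1t)·(I + t·N), where N is the 2×2 nilpotent shift.

After assembling e^{tJ} and conjugating by P, we get:

e^{tM} =
  [-t*exp(t) + exp(t), -t*exp(t), -t*exp(t)]
  [0, exp(t), 0]
  [t*exp(t), t*exp(t), t*exp(t) + exp(t)]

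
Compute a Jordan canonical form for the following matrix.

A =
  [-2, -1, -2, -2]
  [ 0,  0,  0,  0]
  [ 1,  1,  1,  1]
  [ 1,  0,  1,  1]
J_2(0) ⊕ J_2(0)

The characteristic polynomial is
  det(x·I − A) = x^4

Eigenvalues and multiplicities (the geometric multiplicity of λ is n − rank(A − λI), which equals the number of Jordan blocks for λ):
  λ = 0: algebraic multiplicity = 4, geometric multiplicity = 2

Determining the block sizes for each eigenvalue:
  λ = 0: with am = 4 and gm = 2, the partition is not yet determined (e.g. several partitions of 4 into 2 parts exist). Let N = A − (0)·I. Computing rank(N^1) = 2, rank(N^2) = 0; the number of blocks of size ≥ j is rank(N^{j−1}) − rank(N^j), giving [2, 2]. So we have 2 block(s) of size 2 → block sizes [2, 2]

Assembling the blocks gives a Jordan form
J =
  [0, 1, 0, 0]
  [0, 0, 0, 0]
  [0, 0, 0, 1]
  [0, 0, 0, 0]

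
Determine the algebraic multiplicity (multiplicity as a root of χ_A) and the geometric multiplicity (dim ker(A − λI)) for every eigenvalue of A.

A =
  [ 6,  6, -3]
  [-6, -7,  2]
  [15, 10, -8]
λ = -3: alg = 3, geom = 2

Step 1 — factor the characteristic polynomial to read off the algebraic multiplicities:
  χ_A(x) = (x + 3)^3

Step 2 — compute geometric multiplicities via the rank-nullity identity g(λ) = n − rank(A − λI):
  rank(A − (-3)·I) = 1, so dim ker(A − (-3)·I) = n − 1 = 2

Summary:
  λ = -3: algebraic multiplicity = 3, geometric multiplicity = 2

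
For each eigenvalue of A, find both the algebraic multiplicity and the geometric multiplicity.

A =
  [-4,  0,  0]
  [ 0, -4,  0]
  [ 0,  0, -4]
λ = -4: alg = 3, geom = 3

Step 1 — factor the characteristic polynomial to read off the algebraic multiplicities:
  χ_A(x) = (x + 4)^3

Step 2 — compute geometric multiplicities via the rank-nullity identity g(λ) = n − rank(A − λI):
  rank(A − (-4)·I) = 0, so dim ker(A − (-4)·I) = n − 0 = 3

Summary:
  λ = -4: algebraic multiplicity = 3, geometric multiplicity = 3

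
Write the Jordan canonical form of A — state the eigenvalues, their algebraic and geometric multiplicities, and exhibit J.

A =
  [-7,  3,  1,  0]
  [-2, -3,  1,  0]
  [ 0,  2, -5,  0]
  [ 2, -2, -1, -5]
J_3(-5) ⊕ J_1(-5)

The characteristic polynomial is
  det(x·I − A) = x^4 + 20*x^3 + 150*x^2 + 500*x + 625 = (x + 5)^4

Eigenvalues and multiplicities (the geometric multiplicity of λ is n − rank(A − λI), which equals the number of Jordan blocks for λ):
  λ = -5: algebraic multiplicity = 4, geometric multiplicity = 2

Determining the block sizes for each eigenvalue:
  λ = -5: with am = 4 and gm = 2, the partition is not yet determined (e.g. several partitions of 4 into 2 parts exist). Let N = A − (-5)·I. Computing rank(N^1) = 2, rank(N^2) = 1, rank(N^3) = 0; the number of blocks of size ≥ j is rank(N^{j−1}) − rank(N^j), giving [2, 1, 1]. So we have 1 block(s) of size 3, 1 block(s) of size 1 → block sizes [3, 1]

Assembling the blocks gives a Jordan form
J =
  [-5,  1,  0,  0]
  [ 0, -5,  1,  0]
  [ 0,  0, -5,  0]
  [ 0,  0,  0, -5]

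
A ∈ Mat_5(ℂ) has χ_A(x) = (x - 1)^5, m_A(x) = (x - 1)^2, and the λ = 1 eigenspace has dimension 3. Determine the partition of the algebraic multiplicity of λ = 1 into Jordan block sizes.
Block sizes for λ = 1: [2, 2, 1]

Step 1 — from the characteristic polynomial, algebraic multiplicity of λ = 1 is 5. From dim ker(A − (1)·I) = 3, there are exactly 3 Jordan blocks for λ = 1.
Step 2 — from the minimal polynomial, the factor (x − 1)^2 tells us the largest block for λ = 1 has size 2.
Step 3 — with total size 5, 3 blocks, and largest block 2, the block sizes (in nonincreasing order) are [2, 2, 1].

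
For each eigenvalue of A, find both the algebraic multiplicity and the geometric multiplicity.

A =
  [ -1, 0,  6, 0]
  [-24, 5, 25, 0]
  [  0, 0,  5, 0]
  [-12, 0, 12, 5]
λ = -1: alg = 1, geom = 1; λ = 5: alg = 3, geom = 2

Step 1 — factor the characteristic polynomial to read off the algebraic multiplicities:
  χ_A(x) = (x - 5)^3*(x + 1)

Step 2 — compute geometric multiplicities via the rank-nullity identity g(λ) = n − rank(A − λI):
  rank(A − (-1)·I) = 3, so dim ker(A − (-1)·I) = n − 3 = 1
  rank(A − (5)·I) = 2, so dim ker(A − (5)·I) = n − 2 = 2

Summary:
  λ = -1: algebraic multiplicity = 1, geometric multiplicity = 1
  λ = 5: algebraic multiplicity = 3, geometric multiplicity = 2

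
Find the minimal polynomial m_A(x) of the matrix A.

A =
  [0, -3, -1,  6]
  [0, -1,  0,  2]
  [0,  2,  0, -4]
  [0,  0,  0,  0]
x^3 + x^2

The characteristic polynomial is χ_A(x) = x^3*(x + 1), so the eigenvalues are known. The minimal polynomial is
  m_A(x) = Π_λ (x − λ)^{k_λ}
where k_λ is the size of the *largest* Jordan block for λ (equivalently, the smallest k with (A − λI)^k v = 0 for every generalised eigenvector v of λ).

  λ = -1: largest Jordan block has size 1, contributing (x + 1)
  λ = 0: largest Jordan block has size 2, contributing (x − 0)^2

So m_A(x) = x^2*(x + 1) = x^3 + x^2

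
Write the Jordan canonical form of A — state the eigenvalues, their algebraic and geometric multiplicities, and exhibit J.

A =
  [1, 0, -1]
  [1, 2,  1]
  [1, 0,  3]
J_2(2) ⊕ J_1(2)

The characteristic polynomial is
  det(x·I − A) = x^3 - 6*x^2 + 12*x - 8 = (x - 2)^3

Eigenvalues and multiplicities (the geometric multiplicity of λ is n − rank(A − λI), which equals the number of Jordan blocks for λ):
  λ = 2: algebraic multiplicity = 3, geometric multiplicity = 2

Determining the block sizes for each eigenvalue:
  λ = 2: 2 blocks summing to 3 forces exactly one block of size 2 and the rest size 1 → block sizes [2, 1]

Assembling the blocks gives a Jordan form
J =
  [2, 1, 0]
  [0, 2, 0]
  [0, 0, 2]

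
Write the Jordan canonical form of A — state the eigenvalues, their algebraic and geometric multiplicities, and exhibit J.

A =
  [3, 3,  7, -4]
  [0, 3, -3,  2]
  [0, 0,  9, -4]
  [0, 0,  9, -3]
J_3(3) ⊕ J_1(3)

The characteristic polynomial is
  det(x·I − A) = x^4 - 12*x^3 + 54*x^2 - 108*x + 81 = (x - 3)^4

Eigenvalues and multiplicities (the geometric multiplicity of λ is n − rank(A − λI), which equals the number of Jordan blocks for λ):
  λ = 3: algebraic multiplicity = 4, geometric multiplicity = 2

Determining the block sizes for each eigenvalue:
  λ = 3: with am = 4 and gm = 2, the partition is not yet determined (e.g. several partitions of 4 into 2 parts exist). Let N = A − (3)·I. Computing rank(N^1) = 2, rank(N^2) = 1, rank(N^3) = 0; the number of blocks of size ≥ j is rank(N^{j−1}) − rank(N^j), giving [2, 1, 1]. So we have 1 block(s) of size 3, 1 block(s) of size 1 → block sizes [3, 1]

Assembling the blocks gives a Jordan form
J =
  [3, 1, 0, 0]
  [0, 3, 1, 0]
  [0, 0, 3, 0]
  [0, 0, 0, 3]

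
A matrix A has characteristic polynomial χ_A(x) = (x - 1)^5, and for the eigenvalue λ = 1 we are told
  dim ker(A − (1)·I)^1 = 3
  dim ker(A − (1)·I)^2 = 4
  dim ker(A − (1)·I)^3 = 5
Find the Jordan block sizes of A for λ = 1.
Block sizes for λ = 1: [3, 1, 1]

From the dimensions of kernels of powers, the number of Jordan blocks of size at least j is d_j − d_{j−1} where d_j = dim ker(N^j) (with d_0 = 0). Computing the differences gives [3, 1, 1].
The number of blocks of size exactly k is (#blocks of size ≥ k) − (#blocks of size ≥ k + 1), so the partition is: 2 block(s) of size 1, 1 block(s) of size 3.
In nonincreasing order the block sizes are [3, 1, 1].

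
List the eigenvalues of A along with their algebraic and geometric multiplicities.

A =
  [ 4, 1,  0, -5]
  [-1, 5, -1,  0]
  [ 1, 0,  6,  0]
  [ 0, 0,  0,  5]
λ = 5: alg = 4, geom = 2

Step 1 — factor the characteristic polynomial to read off the algebraic multiplicities:
  χ_A(x) = (x - 5)^4

Step 2 — compute geometric multiplicities via the rank-nullity identity g(λ) = n − rank(A − λI):
  rank(A − (5)·I) = 2, so dim ker(A − (5)·I) = n − 2 = 2

Summary:
  λ = 5: algebraic multiplicity = 4, geometric multiplicity = 2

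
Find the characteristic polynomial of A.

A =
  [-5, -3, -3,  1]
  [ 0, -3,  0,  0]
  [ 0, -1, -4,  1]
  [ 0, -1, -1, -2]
x^4 + 14*x^3 + 72*x^2 + 162*x + 135

Expanding det(x·I − A) (e.g. by cofactor expansion or by noting that A is similar to its Jordan form J, which has the same characteristic polynomial as A) gives
  χ_A(x) = x^4 + 14*x^3 + 72*x^2 + 162*x + 135
which factors as (x + 3)^3*(x + 5). The eigenvalues (with algebraic multiplicities) are λ = -5 with multiplicity 1, λ = -3 with multiplicity 3.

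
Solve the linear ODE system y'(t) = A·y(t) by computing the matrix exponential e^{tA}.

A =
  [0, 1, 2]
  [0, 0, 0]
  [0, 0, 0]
e^{tA} =
  [1, t, 2*t]
  [0, 1, 0]
  [0, 0, 1]

Strategy: write A = P · J · P⁻¹ where J is a Jordan canonical form, so e^{tA} = P · e^{tJ} · P⁻¹, and e^{tJ} can be computed block-by-block.

A has Jordan form
J =
  [0, 1, 0]
  [0, 0, 0]
  [0, 0, 0]
(up to reordering of blocks).

Per-block formulas:
  For a 2×2 Jordan block J_2(0): exp(t · J_2(0)) = e^(0t)·(I + t·N), where N is the 2×2 nilpotent shift.
  For a 1×1 block at λ = 0: exp(t · [0]) = [e^(0t)].

After assembling e^{tJ} and conjugating by P, we get:

e^{tA} =
  [1, t, 2*t]
  [0, 1, 0]
  [0, 0, 1]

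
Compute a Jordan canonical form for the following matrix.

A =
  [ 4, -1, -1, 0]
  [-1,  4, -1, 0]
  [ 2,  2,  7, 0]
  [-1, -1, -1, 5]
J_2(5) ⊕ J_1(5) ⊕ J_1(5)

The characteristic polynomial is
  det(x·I − A) = x^4 - 20*x^3 + 150*x^2 - 500*x + 625 = (x - 5)^4

Eigenvalues and multiplicities (the geometric multiplicity of λ is n − rank(A − λI), which equals the number of Jordan blocks for λ):
  λ = 5: algebraic multiplicity = 4, geometric multiplicity = 3

Determining the block sizes for each eigenvalue:
  λ = 5: 3 blocks summing to 4 forces exactly one block of size 2 and the rest size 1 → block sizes [2, 1, 1]

Assembling the blocks gives a Jordan form
J =
  [5, 1, 0, 0]
  [0, 5, 0, 0]
  [0, 0, 5, 0]
  [0, 0, 0, 5]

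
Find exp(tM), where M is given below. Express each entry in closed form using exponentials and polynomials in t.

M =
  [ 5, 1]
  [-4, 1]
e^{tM} =
  [2*t*exp(3*t) + exp(3*t), t*exp(3*t)]
  [-4*t*exp(3*t), -2*t*exp(3*t) + exp(3*t)]

Strategy: write M = P · J · P⁻¹ where J is a Jordan canonical form, so e^{tM} = P · e^{tJ} · P⁻¹, and e^{tJ} can be computed block-by-block.

M has Jordan form
J =
  [3, 1]
  [0, 3]
(up to reordering of blocks).

Per-block formulas:
  For a 2×2 Jordan block J_2(3): exp(t · J_2(3)) = e^(3t)·(I + t·N), where N is the 2×2 nilpotent shift.

After assembling e^{tJ} and conjugating by P, we get:

e^{tM} =
  [2*t*exp(3*t) + exp(3*t), t*exp(3*t)]
  [-4*t*exp(3*t), -2*t*exp(3*t) + exp(3*t)]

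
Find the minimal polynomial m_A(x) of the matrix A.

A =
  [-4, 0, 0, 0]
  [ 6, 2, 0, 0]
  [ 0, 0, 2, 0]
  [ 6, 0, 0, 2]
x^2 + 2*x - 8

The characteristic polynomial is χ_A(x) = (x - 2)^3*(x + 4), so the eigenvalues are known. The minimal polynomial is
  m_A(x) = Π_λ (x − λ)^{k_λ}
where k_λ is the size of the *largest* Jordan block for λ (equivalently, the smallest k with (A − λI)^k v = 0 for every generalised eigenvector v of λ).

  λ = -4: largest Jordan block has size 1, contributing (x + 4)
  λ = 2: largest Jordan block has size 1, contributing (x − 2)

So m_A(x) = (x - 2)*(x + 4) = x^2 + 2*x - 8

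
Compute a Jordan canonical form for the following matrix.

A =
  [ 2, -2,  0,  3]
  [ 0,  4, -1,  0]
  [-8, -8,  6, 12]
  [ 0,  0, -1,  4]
J_3(4) ⊕ J_1(4)

The characteristic polynomial is
  det(x·I − A) = x^4 - 16*x^3 + 96*x^2 - 256*x + 256 = (x - 4)^4

Eigenvalues and multiplicities (the geometric multiplicity of λ is n − rank(A − λI), which equals the number of Jordan blocks for λ):
  λ = 4: algebraic multiplicity = 4, geometric multiplicity = 2

Determining the block sizes for each eigenvalue:
  λ = 4: with am = 4 and gm = 2, the partition is not yet determined (e.g. several partitions of 4 into 2 parts exist). Let N = A − (4)·I. Computing rank(N^1) = 2, rank(N^2) = 1, rank(N^3) = 0; the number of blocks of size ≥ j is rank(N^{j−1}) − rank(N^j), giving [2, 1, 1]. So we have 1 block(s) of size 3, 1 block(s) of size 1 → block sizes [3, 1]

Assembling the blocks gives a Jordan form
J =
  [4, 1, 0, 0]
  [0, 4, 1, 0]
  [0, 0, 4, 0]
  [0, 0, 0, 4]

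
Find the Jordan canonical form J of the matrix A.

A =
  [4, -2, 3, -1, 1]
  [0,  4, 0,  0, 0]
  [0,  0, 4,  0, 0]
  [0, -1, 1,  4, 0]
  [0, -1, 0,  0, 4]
J_3(4) ⊕ J_2(4)

The characteristic polynomial is
  det(x·I − A) = x^5 - 20*x^4 + 160*x^3 - 640*x^2 + 1280*x - 1024 = (x - 4)^5

Eigenvalues and multiplicities (the geometric multiplicity of λ is n − rank(A − λI), which equals the number of Jordan blocks for λ):
  λ = 4: algebraic multiplicity = 5, geometric multiplicity = 2

Determining the block sizes for each eigenvalue:
  λ = 4: with am = 5 and gm = 2, the partition is not yet determined (e.g. several partitions of 5 into 2 parts exist). Let N = A − (4)·I. Computing rank(N^1) = 3, rank(N^2) = 1, rank(N^3) = 0; the number of blocks of size ≥ j is rank(N^{j−1}) − rank(N^j), giving [2, 2, 1]. So we have 1 block(s) of size 3, 1 block(s) of size 2 → block sizes [3, 2]

Assembling the blocks gives a Jordan form
J =
  [4, 1, 0, 0, 0]
  [0, 4, 1, 0, 0]
  [0, 0, 4, 0, 0]
  [0, 0, 0, 4, 1]
  [0, 0, 0, 0, 4]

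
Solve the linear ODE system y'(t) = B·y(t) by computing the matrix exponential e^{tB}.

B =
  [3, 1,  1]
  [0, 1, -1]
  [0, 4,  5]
e^{tB} =
  [exp(3*t), t^2*exp(3*t) + t*exp(3*t), t^2*exp(3*t)/2 + t*exp(3*t)]
  [0, -2*t*exp(3*t) + exp(3*t), -t*exp(3*t)]
  [0, 4*t*exp(3*t), 2*t*exp(3*t) + exp(3*t)]

Strategy: write B = P · J · P⁻¹ where J is a Jordan canonical form, so e^{tB} = P · e^{tJ} · P⁻¹, and e^{tJ} can be computed block-by-block.

B has Jordan form
J =
  [3, 1, 0]
  [0, 3, 1]
  [0, 0, 3]
(up to reordering of blocks).

Per-block formulas:
  For a 3×3 Jordan block J_3(3): exp(t · J_3(3)) = e^(3t)·(I + t·N + (t^2/2)·N^2), where N is the 3×3 nilpotent shift.

After assembling e^{tJ} and conjugating by P, we get:

e^{tB} =
  [exp(3*t), t^2*exp(3*t) + t*exp(3*t), t^2*exp(3*t)/2 + t*exp(3*t)]
  [0, -2*t*exp(3*t) + exp(3*t), -t*exp(3*t)]
  [0, 4*t*exp(3*t), 2*t*exp(3*t) + exp(3*t)]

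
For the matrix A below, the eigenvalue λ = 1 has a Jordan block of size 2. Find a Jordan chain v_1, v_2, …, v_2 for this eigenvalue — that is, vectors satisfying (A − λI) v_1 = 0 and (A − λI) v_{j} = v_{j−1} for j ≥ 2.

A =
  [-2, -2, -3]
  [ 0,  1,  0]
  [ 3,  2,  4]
A Jordan chain for λ = 1 of length 2:
v_1 = (-3, 0, 3)ᵀ
v_2 = (1, 0, 0)ᵀ

Let N = A − (1)·I. We want v_2 with N^2 v_2 = 0 but N^1 v_2 ≠ 0; then v_{j-1} := N · v_j for j = 2, …, 2.

Pick v_2 = (1, 0, 0)ᵀ.
Then v_1 = N · v_2 = (-3, 0, 3)ᵀ.

Sanity check: (A − (1)·I) v_1 = (0, 0, 0)ᵀ = 0. ✓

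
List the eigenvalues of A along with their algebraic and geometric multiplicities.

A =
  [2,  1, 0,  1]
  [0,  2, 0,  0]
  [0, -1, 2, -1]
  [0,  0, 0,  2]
λ = 2: alg = 4, geom = 3

Step 1 — factor the characteristic polynomial to read off the algebraic multiplicities:
  χ_A(x) = (x - 2)^4

Step 2 — compute geometric multiplicities via the rank-nullity identity g(λ) = n − rank(A − λI):
  rank(A − (2)·I) = 1, so dim ker(A − (2)·I) = n − 1 = 3

Summary:
  λ = 2: algebraic multiplicity = 4, geometric multiplicity = 3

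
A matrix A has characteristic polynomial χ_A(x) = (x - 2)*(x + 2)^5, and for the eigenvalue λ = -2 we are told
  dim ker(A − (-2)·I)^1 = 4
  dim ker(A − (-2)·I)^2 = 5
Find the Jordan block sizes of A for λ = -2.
Block sizes for λ = -2: [2, 1, 1, 1]

From the dimensions of kernels of powers, the number of Jordan blocks of size at least j is d_j − d_{j−1} where d_j = dim ker(N^j) (with d_0 = 0). Computing the differences gives [4, 1].
The number of blocks of size exactly k is (#blocks of size ≥ k) − (#blocks of size ≥ k + 1), so the partition is: 3 block(s) of size 1, 1 block(s) of size 2.
In nonincreasing order the block sizes are [2, 1, 1, 1].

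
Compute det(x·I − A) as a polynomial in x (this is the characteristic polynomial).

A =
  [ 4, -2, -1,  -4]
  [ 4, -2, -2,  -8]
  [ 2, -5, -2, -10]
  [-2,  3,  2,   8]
x^4 - 8*x^3 + 24*x^2 - 32*x + 16

Expanding det(x·I − A) (e.g. by cofactor expansion or by noting that A is similar to its Jordan form J, which has the same characteristic polynomial as A) gives
  χ_A(x) = x^4 - 8*x^3 + 24*x^2 - 32*x + 16
which factors as (x - 2)^4. The eigenvalues (with algebraic multiplicities) are λ = 2 with multiplicity 4.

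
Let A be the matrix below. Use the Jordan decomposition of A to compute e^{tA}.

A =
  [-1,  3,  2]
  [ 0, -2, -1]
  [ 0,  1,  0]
e^{tA} =
  [exp(-t), -t^2*exp(-t)/2 + 3*t*exp(-t), -t^2*exp(-t)/2 + 2*t*exp(-t)]
  [0, -t*exp(-t) + exp(-t), -t*exp(-t)]
  [0, t*exp(-t), t*exp(-t) + exp(-t)]

Strategy: write A = P · J · P⁻¹ where J is a Jordan canonical form, so e^{tA} = P · e^{tJ} · P⁻¹, and e^{tJ} can be computed block-by-block.

A has Jordan form
J =
  [-1,  1,  0]
  [ 0, -1,  1]
  [ 0,  0, -1]
(up to reordering of blocks).

Per-block formulas:
  For a 3×3 Jordan block J_3(-1): exp(t · J_3(-1)) = e^(-1t)·(I + t·N + (t^2/2)·N^2), where N is the 3×3 nilpotent shift.

After assembling e^{tJ} and conjugating by P, we get:

e^{tA} =
  [exp(-t), -t^2*exp(-t)/2 + 3*t*exp(-t), -t^2*exp(-t)/2 + 2*t*exp(-t)]
  [0, -t*exp(-t) + exp(-t), -t*exp(-t)]
  [0, t*exp(-t), t*exp(-t) + exp(-t)]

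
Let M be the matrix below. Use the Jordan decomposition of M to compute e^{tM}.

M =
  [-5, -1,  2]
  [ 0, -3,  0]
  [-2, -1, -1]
e^{tM} =
  [-2*t*exp(-3*t) + exp(-3*t), -t*exp(-3*t), 2*t*exp(-3*t)]
  [0, exp(-3*t), 0]
  [-2*t*exp(-3*t), -t*exp(-3*t), 2*t*exp(-3*t) + exp(-3*t)]

Strategy: write M = P · J · P⁻¹ where J is a Jordan canonical form, so e^{tM} = P · e^{tJ} · P⁻¹, and e^{tJ} can be computed block-by-block.

M has Jordan form
J =
  [-3,  1,  0]
  [ 0, -3,  0]
  [ 0,  0, -3]
(up to reordering of blocks).

Per-block formulas:
  For a 2×2 Jordan block J_2(-3): exp(t · J_2(-3)) = e^(-3t)·(I + t·N), where N is the 2×2 nilpotent shift.
  For a 1×1 block at λ = -3: exp(t · [-3]) = [e^(-3t)].

After assembling e^{tJ} and conjugating by P, we get:

e^{tM} =
  [-2*t*exp(-3*t) + exp(-3*t), -t*exp(-3*t), 2*t*exp(-3*t)]
  [0, exp(-3*t), 0]
  [-2*t*exp(-3*t), -t*exp(-3*t), 2*t*exp(-3*t) + exp(-3*t)]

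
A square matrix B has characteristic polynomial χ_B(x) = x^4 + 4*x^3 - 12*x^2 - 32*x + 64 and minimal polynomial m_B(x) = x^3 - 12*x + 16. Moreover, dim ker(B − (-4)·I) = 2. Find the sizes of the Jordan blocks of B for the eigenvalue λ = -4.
Block sizes for λ = -4: [1, 1]

Step 1 — from the characteristic polynomial, algebraic multiplicity of λ = -4 is 2. From dim ker(B − (-4)·I) = 2, there are exactly 2 Jordan blocks for λ = -4.
Step 2 — from the minimal polynomial, the factor (x + 4) tells us the largest block for λ = -4 has size 1.
Step 3 — with total size 2, 2 blocks, and largest block 1, the block sizes (in nonincreasing order) are [1, 1].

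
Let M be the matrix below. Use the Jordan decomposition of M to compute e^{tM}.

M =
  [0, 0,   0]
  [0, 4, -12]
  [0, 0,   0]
e^{tM} =
  [1, 0, 0]
  [0, exp(4*t), 3 - 3*exp(4*t)]
  [0, 0, 1]

Strategy: write M = P · J · P⁻¹ where J is a Jordan canonical form, so e^{tM} = P · e^{tJ} · P⁻¹, and e^{tJ} can be computed block-by-block.

M has Jordan form
J =
  [0, 0, 0]
  [0, 0, 0]
  [0, 0, 4]
(up to reordering of blocks).

Per-block formulas:
  For a 1×1 block at λ = 0: exp(t · [0]) = [e^(0t)].
  For a 1×1 block at λ = 4: exp(t · [4]) = [e^(4t)].

After assembling e^{tJ} and conjugating by P, we get:

e^{tM} =
  [1, 0, 0]
  [0, exp(4*t), 3 - 3*exp(4*t)]
  [0, 0, 1]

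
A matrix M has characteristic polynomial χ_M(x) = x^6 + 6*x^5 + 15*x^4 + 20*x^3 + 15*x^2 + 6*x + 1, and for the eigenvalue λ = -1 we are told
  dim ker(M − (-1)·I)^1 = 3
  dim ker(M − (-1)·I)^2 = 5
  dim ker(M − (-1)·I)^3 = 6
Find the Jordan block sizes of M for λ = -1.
Block sizes for λ = -1: [3, 2, 1]

From the dimensions of kernels of powers, the number of Jordan blocks of size at least j is d_j − d_{j−1} where d_j = dim ker(N^j) (with d_0 = 0). Computing the differences gives [3, 2, 1].
The number of blocks of size exactly k is (#blocks of size ≥ k) − (#blocks of size ≥ k + 1), so the partition is: 1 block(s) of size 1, 1 block(s) of size 2, 1 block(s) of size 3.
In nonincreasing order the block sizes are [3, 2, 1].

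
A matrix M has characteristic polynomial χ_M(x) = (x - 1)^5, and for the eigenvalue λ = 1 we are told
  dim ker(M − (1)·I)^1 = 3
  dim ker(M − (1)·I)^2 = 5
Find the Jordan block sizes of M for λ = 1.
Block sizes for λ = 1: [2, 2, 1]

From the dimensions of kernels of powers, the number of Jordan blocks of size at least j is d_j − d_{j−1} where d_j = dim ker(N^j) (with d_0 = 0). Computing the differences gives [3, 2].
The number of blocks of size exactly k is (#blocks of size ≥ k) − (#blocks of size ≥ k + 1), so the partition is: 1 block(s) of size 1, 2 block(s) of size 2.
In nonincreasing order the block sizes are [2, 2, 1].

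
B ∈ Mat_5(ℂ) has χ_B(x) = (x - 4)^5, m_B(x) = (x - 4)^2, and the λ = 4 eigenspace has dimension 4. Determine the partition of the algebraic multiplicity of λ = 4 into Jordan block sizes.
Block sizes for λ = 4: [2, 1, 1, 1]

Step 1 — from the characteristic polynomial, algebraic multiplicity of λ = 4 is 5. From dim ker(B − (4)·I) = 4, there are exactly 4 Jordan blocks for λ = 4.
Step 2 — from the minimal polynomial, the factor (x − 4)^2 tells us the largest block for λ = 4 has size 2.
Step 3 — with total size 5, 4 blocks, and largest block 2, the block sizes (in nonincreasing order) are [2, 1, 1, 1].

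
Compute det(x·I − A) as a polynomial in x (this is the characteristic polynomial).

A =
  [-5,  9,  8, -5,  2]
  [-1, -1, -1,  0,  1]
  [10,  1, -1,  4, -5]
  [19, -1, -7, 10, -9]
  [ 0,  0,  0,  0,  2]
x^5 - 5*x^4 + 40*x^2 - 80*x + 48

Expanding det(x·I − A) (e.g. by cofactor expansion or by noting that A is similar to its Jordan form J, which has the same characteristic polynomial as A) gives
  χ_A(x) = x^5 - 5*x^4 + 40*x^2 - 80*x + 48
which factors as (x - 2)^4*(x + 3). The eigenvalues (with algebraic multiplicities) are λ = -3 with multiplicity 1, λ = 2 with multiplicity 4.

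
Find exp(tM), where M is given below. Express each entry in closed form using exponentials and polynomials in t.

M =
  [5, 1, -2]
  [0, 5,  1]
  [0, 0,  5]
e^{tM} =
  [exp(5*t), t*exp(5*t), t^2*exp(5*t)/2 - 2*t*exp(5*t)]
  [0, exp(5*t), t*exp(5*t)]
  [0, 0, exp(5*t)]

Strategy: write M = P · J · P⁻¹ where J is a Jordan canonical form, so e^{tM} = P · e^{tJ} · P⁻¹, and e^{tJ} can be computed block-by-block.

M has Jordan form
J =
  [5, 1, 0]
  [0, 5, 1]
  [0, 0, 5]
(up to reordering of blocks).

Per-block formulas:
  For a 3×3 Jordan block J_3(5): exp(t · J_3(5)) = e^(5t)·(I + t·N + (t^2/2)·N^2), where N is the 3×3 nilpotent shift.

After assembling e^{tJ} and conjugating by P, we get:

e^{tM} =
  [exp(5*t), t*exp(5*t), t^2*exp(5*t)/2 - 2*t*exp(5*t)]
  [0, exp(5*t), t*exp(5*t)]
  [0, 0, exp(5*t)]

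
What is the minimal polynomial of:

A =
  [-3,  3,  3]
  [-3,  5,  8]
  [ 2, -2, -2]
x^3

The characteristic polynomial is χ_A(x) = x^3, so the eigenvalues are known. The minimal polynomial is
  m_A(x) = Π_λ (x − λ)^{k_λ}
where k_λ is the size of the *largest* Jordan block for λ (equivalently, the smallest k with (A − λI)^k v = 0 for every generalised eigenvector v of λ).

  λ = 0: largest Jordan block has size 3, contributing (x − 0)^3

So m_A(x) = x^3 = x^3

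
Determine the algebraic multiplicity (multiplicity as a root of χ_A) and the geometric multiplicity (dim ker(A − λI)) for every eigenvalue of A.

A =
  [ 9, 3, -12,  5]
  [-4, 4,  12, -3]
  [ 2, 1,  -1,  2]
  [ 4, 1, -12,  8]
λ = 5: alg = 4, geom = 2

Step 1 — factor the characteristic polynomial to read off the algebraic multiplicities:
  χ_A(x) = (x - 5)^4

Step 2 — compute geometric multiplicities via the rank-nullity identity g(λ) = n − rank(A − λI):
  rank(A − (5)·I) = 2, so dim ker(A − (5)·I) = n − 2 = 2

Summary:
  λ = 5: algebraic multiplicity = 4, geometric multiplicity = 2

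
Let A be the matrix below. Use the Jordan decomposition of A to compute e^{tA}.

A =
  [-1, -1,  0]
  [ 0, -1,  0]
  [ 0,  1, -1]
e^{tA} =
  [exp(-t), -t*exp(-t), 0]
  [0, exp(-t), 0]
  [0, t*exp(-t), exp(-t)]

Strategy: write A = P · J · P⁻¹ where J is a Jordan canonical form, so e^{tA} = P · e^{tJ} · P⁻¹, and e^{tJ} can be computed block-by-block.

A has Jordan form
J =
  [-1,  1,  0]
  [ 0, -1,  0]
  [ 0,  0, -1]
(up to reordering of blocks).

Per-block formulas:
  For a 1×1 block at λ = -1: exp(t · [-1]) = [e^(-1t)].
  For a 2×2 Jordan block J_2(-1): exp(t · J_2(-1)) = e^(-1t)·(I + t·N), where N is the 2×2 nilpotent shift.

After assembling e^{tJ} and conjugating by P, we get:

e^{tA} =
  [exp(-t), -t*exp(-t), 0]
  [0, exp(-t), 0]
  [0, t*exp(-t), exp(-t)]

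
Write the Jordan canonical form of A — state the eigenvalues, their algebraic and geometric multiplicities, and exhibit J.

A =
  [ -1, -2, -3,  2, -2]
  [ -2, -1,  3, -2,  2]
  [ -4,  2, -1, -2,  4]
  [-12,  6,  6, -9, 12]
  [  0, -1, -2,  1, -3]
J_3(-3) ⊕ J_1(-3) ⊕ J_1(-3)

The characteristic polynomial is
  det(x·I − A) = x^5 + 15*x^4 + 90*x^3 + 270*x^2 + 405*x + 243 = (x + 3)^5

Eigenvalues and multiplicities (the geometric multiplicity of λ is n − rank(A − λI), which equals the number of Jordan blocks for λ):
  λ = -3: algebraic multiplicity = 5, geometric multiplicity = 3

Determining the block sizes for each eigenvalue:
  λ = -3: with am = 5 and gm = 3, the partition is not yet determined (e.g. several partitions of 5 into 3 parts exist). Let N = A − (-3)·I. Computing rank(N^1) = 2, rank(N^2) = 1, rank(N^3) = 0; the number of blocks of size ≥ j is rank(N^{j−1}) − rank(N^j), giving [3, 1, 1]. So we have 1 block(s) of size 3, 2 block(s) of size 1 → block sizes [3, 1, 1]

Assembling the blocks gives a Jordan form
J =
  [-3,  1,  0,  0,  0]
  [ 0, -3,  1,  0,  0]
  [ 0,  0, -3,  0,  0]
  [ 0,  0,  0, -3,  0]
  [ 0,  0,  0,  0, -3]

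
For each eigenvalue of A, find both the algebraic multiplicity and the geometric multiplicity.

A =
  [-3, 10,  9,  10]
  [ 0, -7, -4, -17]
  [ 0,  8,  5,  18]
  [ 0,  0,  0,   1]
λ = -3: alg = 2, geom = 1; λ = 1: alg = 2, geom = 1

Step 1 — factor the characteristic polynomial to read off the algebraic multiplicities:
  χ_A(x) = (x - 1)^2*(x + 3)^2

Step 2 — compute geometric multiplicities via the rank-nullity identity g(λ) = n − rank(A − λI):
  rank(A − (-3)·I) = 3, so dim ker(A − (-3)·I) = n − 3 = 1
  rank(A − (1)·I) = 3, so dim ker(A − (1)·I) = n − 3 = 1

Summary:
  λ = -3: algebraic multiplicity = 2, geometric multiplicity = 1
  λ = 1: algebraic multiplicity = 2, geometric multiplicity = 1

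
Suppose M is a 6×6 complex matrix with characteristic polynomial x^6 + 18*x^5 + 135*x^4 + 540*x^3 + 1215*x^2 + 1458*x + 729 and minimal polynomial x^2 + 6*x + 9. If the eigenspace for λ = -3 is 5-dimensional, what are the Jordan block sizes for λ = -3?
Block sizes for λ = -3: [2, 1, 1, 1, 1]

Step 1 — from the characteristic polynomial, algebraic multiplicity of λ = -3 is 6. From dim ker(M − (-3)·I) = 5, there are exactly 5 Jordan blocks for λ = -3.
Step 2 — from the minimal polynomial, the factor (x + 3)^2 tells us the largest block for λ = -3 has size 2.
Step 3 — with total size 6, 5 blocks, and largest block 2, the block sizes (in nonincreasing order) are [2, 1, 1, 1, 1].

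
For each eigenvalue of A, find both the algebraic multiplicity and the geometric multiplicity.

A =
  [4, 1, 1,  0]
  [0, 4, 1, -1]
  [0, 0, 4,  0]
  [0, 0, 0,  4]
λ = 4: alg = 4, geom = 2

Step 1 — factor the characteristic polynomial to read off the algebraic multiplicities:
  χ_A(x) = (x - 4)^4

Step 2 — compute geometric multiplicities via the rank-nullity identity g(λ) = n − rank(A − λI):
  rank(A − (4)·I) = 2, so dim ker(A − (4)·I) = n − 2 = 2

Summary:
  λ = 4: algebraic multiplicity = 4, geometric multiplicity = 2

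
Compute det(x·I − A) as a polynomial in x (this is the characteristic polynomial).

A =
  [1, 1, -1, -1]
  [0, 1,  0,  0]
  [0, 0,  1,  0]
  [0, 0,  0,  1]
x^4 - 4*x^3 + 6*x^2 - 4*x + 1

Expanding det(x·I − A) (e.g. by cofactor expansion or by noting that A is similar to its Jordan form J, which has the same characteristic polynomial as A) gives
  χ_A(x) = x^4 - 4*x^3 + 6*x^2 - 4*x + 1
which factors as (x - 1)^4. The eigenvalues (with algebraic multiplicities) are λ = 1 with multiplicity 4.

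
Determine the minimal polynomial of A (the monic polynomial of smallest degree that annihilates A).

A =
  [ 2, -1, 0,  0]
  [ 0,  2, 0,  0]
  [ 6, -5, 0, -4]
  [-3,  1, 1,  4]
x^2 - 4*x + 4

The characteristic polynomial is χ_A(x) = (x - 2)^4, so the eigenvalues are known. The minimal polynomial is
  m_A(x) = Π_λ (x − λ)^{k_λ}
where k_λ is the size of the *largest* Jordan block for λ (equivalently, the smallest k with (A − λI)^k v = 0 for every generalised eigenvector v of λ).

  λ = 2: largest Jordan block has size 2, contributing (x − 2)^2

So m_A(x) = (x - 2)^2 = x^2 - 4*x + 4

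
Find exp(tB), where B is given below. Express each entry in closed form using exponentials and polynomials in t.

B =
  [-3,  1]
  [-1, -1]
e^{tB} =
  [-t*exp(-2*t) + exp(-2*t), t*exp(-2*t)]
  [-t*exp(-2*t), t*exp(-2*t) + exp(-2*t)]

Strategy: write B = P · J · P⁻¹ where J is a Jordan canonical form, so e^{tB} = P · e^{tJ} · P⁻¹, and e^{tJ} can be computed block-by-block.

B has Jordan form
J =
  [-2,  1]
  [ 0, -2]
(up to reordering of blocks).

Per-block formulas:
  For a 2×2 Jordan block J_2(-2): exp(t · J_2(-2)) = e^(-2t)·(I + t·N), where N is the 2×2 nilpotent shift.

After assembling e^{tJ} and conjugating by P, we get:

e^{tB} =
  [-t*exp(-2*t) + exp(-2*t), t*exp(-2*t)]
  [-t*exp(-2*t), t*exp(-2*t) + exp(-2*t)]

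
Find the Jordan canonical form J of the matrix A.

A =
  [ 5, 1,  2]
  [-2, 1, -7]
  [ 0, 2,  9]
J_3(5)

The characteristic polynomial is
  det(x·I − A) = x^3 - 15*x^2 + 75*x - 125 = (x - 5)^3

Eigenvalues and multiplicities (the geometric multiplicity of λ is n − rank(A − λI), which equals the number of Jordan blocks for λ):
  λ = 5: algebraic multiplicity = 3, geometric multiplicity = 1

Determining the block sizes for each eigenvalue:
  λ = 5: one block (gm = 1), so the single block has size am = 3 → block sizes [3]

Assembling the blocks gives a Jordan form
J =
  [5, 1, 0]
  [0, 5, 1]
  [0, 0, 5]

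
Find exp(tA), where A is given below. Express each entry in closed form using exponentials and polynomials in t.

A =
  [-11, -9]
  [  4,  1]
e^{tA} =
  [-6*t*exp(-5*t) + exp(-5*t), -9*t*exp(-5*t)]
  [4*t*exp(-5*t), 6*t*exp(-5*t) + exp(-5*t)]

Strategy: write A = P · J · P⁻¹ where J is a Jordan canonical form, so e^{tA} = P · e^{tJ} · P⁻¹, and e^{tJ} can be computed block-by-block.

A has Jordan form
J =
  [-5,  1]
  [ 0, -5]
(up to reordering of blocks).

Per-block formulas:
  For a 2×2 Jordan block J_2(-5): exp(t · J_2(-5)) = e^(-5t)·(I + t·N), where N is the 2×2 nilpotent shift.

After assembling e^{tJ} and conjugating by P, we get:

e^{tA} =
  [-6*t*exp(-5*t) + exp(-5*t), -9*t*exp(-5*t)]
  [4*t*exp(-5*t), 6*t*exp(-5*t) + exp(-5*t)]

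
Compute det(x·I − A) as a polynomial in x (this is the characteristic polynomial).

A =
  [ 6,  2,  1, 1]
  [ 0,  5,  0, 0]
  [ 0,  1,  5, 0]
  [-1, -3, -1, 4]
x^4 - 20*x^3 + 150*x^2 - 500*x + 625

Expanding det(x·I − A) (e.g. by cofactor expansion or by noting that A is similar to its Jordan form J, which has the same characteristic polynomial as A) gives
  χ_A(x) = x^4 - 20*x^3 + 150*x^2 - 500*x + 625
which factors as (x - 5)^4. The eigenvalues (with algebraic multiplicities) are λ = 5 with multiplicity 4.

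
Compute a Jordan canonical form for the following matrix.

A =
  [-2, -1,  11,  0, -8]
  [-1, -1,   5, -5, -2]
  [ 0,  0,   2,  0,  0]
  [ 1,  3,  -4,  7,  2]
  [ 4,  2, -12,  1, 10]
J_3(2) ⊕ J_2(5)

The characteristic polynomial is
  det(x·I − A) = x^5 - 16*x^4 + 97*x^3 - 278*x^2 + 380*x - 200 = (x - 5)^2*(x - 2)^3

Eigenvalues and multiplicities (the geometric multiplicity of λ is n − rank(A − λI), which equals the number of Jordan blocks for λ):
  λ = 2: algebraic multiplicity = 3, geometric multiplicity = 1
  λ = 5: algebraic multiplicity = 2, geometric multiplicity = 1

Determining the block sizes for each eigenvalue:
  λ = 2: one block (gm = 1), so the single block has size am = 3 → block sizes [3]
  λ = 5: one block (gm = 1), so the single block has size am = 2 → block sizes [2]

Assembling the blocks gives a Jordan form
J =
  [2, 1, 0, 0, 0]
  [0, 2, 1, 0, 0]
  [0, 0, 2, 0, 0]
  [0, 0, 0, 5, 1]
  [0, 0, 0, 0, 5]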